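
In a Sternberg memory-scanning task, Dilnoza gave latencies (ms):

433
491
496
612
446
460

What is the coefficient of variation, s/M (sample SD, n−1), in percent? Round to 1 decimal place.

13.2%

n = 6, Σ = 2938, M = 489.6667
Σ(x−M)² = 21005.333; s = √(21005.333/5) = 64.8156
CV = 64.8156 / 489.6667 = 0.13237 = 13.237%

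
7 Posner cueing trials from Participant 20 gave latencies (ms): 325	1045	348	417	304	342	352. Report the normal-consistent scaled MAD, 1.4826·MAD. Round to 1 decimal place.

34.1 ms

Sorted: 304, 325, 342, 348, 352, 417, 1045 → median = 348
|x − 348| sorted: 0, 4, 6, 23, 44, 69, 697 → MAD = 23
Robust SD ≈ 1.4826 × 23 = 34.100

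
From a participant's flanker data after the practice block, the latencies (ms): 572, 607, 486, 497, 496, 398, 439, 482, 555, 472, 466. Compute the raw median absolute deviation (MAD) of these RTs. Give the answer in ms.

Sorted: 398, 439, 466, 472, 482, 486, 496, 497, 555, 572, 607 → median = 486
|x − 486|: 86, 121, 0, 11, 10, 88, 47, 4, 69, 14, 20
Sorted deviations: 0, 4, 10, 11, 14, 20, 47, 69, 86, 88, 121 → MAD = 20

20 ms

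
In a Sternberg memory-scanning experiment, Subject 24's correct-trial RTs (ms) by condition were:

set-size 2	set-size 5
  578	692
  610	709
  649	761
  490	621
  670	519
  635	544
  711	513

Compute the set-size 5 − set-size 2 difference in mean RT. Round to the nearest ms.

M(set-size 2) = 4343/7 = 620.429
M(set-size 5) = 4359/7 = 622.714
Difference = 622.714 − 620.429 = 2.286 ms

2 ms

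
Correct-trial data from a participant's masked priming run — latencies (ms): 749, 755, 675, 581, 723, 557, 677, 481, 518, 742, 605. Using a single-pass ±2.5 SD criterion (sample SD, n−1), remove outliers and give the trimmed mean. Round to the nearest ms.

n = 11, ΣRT = 7063, M = 642.091
Σ(x−M)² = 96704.91; s = √(96704.91/10) = 98.339
Cutoffs: 642.091 ± 2.5·98.339 → [396.2, 887.9]
No RTs fall outside the cutoffs; all 11 retained. Mean = 7063/11 = 642.091

642 ms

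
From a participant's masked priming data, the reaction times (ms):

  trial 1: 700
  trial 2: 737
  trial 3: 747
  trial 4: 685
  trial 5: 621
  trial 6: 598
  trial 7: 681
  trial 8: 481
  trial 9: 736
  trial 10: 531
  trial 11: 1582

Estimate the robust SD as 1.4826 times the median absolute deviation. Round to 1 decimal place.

91.9 ms

Sorted: 481, 531, 598, 621, 681, 685, 700, 736, 737, 747, 1582 → median = 685
|x − 685| sorted: 0, 4, 15, 51, 52, 62, 64, 87, 154, 204, 897 → MAD = 62
Robust SD ≈ 1.4826 × 62 = 91.921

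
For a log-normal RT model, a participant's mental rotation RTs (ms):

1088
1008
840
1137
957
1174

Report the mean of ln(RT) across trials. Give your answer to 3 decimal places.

6.935

ln(RT): 6.9921, 6.9157, 6.7334, 7.0361, 6.8638, 7.0682
Σ ln(RT) = 41.6093
Mean = 41.6093/6 = 6.93489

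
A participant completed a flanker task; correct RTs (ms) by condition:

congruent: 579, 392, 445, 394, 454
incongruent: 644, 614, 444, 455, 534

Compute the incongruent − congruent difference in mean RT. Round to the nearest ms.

85 ms

M(congruent) = 2264/5 = 452.800
M(incongruent) = 2691/5 = 538.200
Difference = 538.200 − 452.800 = 85.400 ms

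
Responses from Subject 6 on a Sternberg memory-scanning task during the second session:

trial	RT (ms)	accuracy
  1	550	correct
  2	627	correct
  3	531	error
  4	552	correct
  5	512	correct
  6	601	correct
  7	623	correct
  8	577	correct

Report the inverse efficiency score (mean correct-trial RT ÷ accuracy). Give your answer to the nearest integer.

Correct trials (n=7): 550, 627, 552, 512, 601, 623, 577
Mean correct RT = 4042/7 = 577.4286 ms
Proportion correct = 7/8
IES = 577.4286 / (7/8) = 659.918 ms

660 ms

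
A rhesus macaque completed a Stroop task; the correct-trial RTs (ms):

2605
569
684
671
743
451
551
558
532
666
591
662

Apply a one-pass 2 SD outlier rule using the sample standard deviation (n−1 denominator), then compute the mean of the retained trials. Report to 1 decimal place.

607.1 ms

n = 12, ΣRT = 9283, M = 773.583
Σ(x−M)² = 3731228.92; s = √(3731228.92/11) = 582.411
Cutoffs: 773.583 ± 2·582.411 → [-391.2, 1938.4]
Outside: 2605 → excluded.
Retained (n=11): Σ = 6678, mean = 6678/11 = 607.091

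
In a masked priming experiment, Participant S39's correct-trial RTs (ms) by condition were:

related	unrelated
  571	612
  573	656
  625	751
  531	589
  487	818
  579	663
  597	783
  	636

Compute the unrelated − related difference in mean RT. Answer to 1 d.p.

122.4 ms

M(related) = 3963/7 = 566.143
M(unrelated) = 5508/8 = 688.500
Difference = 688.500 − 566.143 = 122.357 ms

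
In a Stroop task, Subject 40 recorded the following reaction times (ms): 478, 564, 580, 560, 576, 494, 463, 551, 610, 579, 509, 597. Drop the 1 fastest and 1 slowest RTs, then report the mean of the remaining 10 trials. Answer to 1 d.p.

Sorted: 463, 478, 494, 509, 551, 560, 564, 576, 579, 580, 597, 610
Drop lowest 1 (463) and highest 1 (610)
Remaining (n=10): Σ = 5488, mean = 5488/10 = 548.800

548.8 ms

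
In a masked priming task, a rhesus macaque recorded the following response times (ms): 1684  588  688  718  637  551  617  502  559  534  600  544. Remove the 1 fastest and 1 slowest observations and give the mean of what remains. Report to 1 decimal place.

603.6 ms

Sorted: 502, 534, 544, 551, 559, 588, 600, 617, 637, 688, 718, 1684
Drop lowest 1 (502) and highest 1 (1684)
Remaining (n=10): Σ = 6036, mean = 6036/10 = 603.600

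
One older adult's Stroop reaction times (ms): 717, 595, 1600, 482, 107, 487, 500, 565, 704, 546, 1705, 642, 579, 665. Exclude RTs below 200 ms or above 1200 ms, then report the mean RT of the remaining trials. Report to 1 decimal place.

589.3 ms

Excluded: 107, 1600, 1705
Retained (n=11): Σ = 6482
Mean = 6482/11 = 589.2727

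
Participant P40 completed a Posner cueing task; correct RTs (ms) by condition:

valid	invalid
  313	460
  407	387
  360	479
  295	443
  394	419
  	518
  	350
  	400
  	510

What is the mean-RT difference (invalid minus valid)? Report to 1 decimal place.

86.9 ms

M(valid) = 1769/5 = 353.800
M(invalid) = 3966/9 = 440.667
Difference = 440.667 − 353.800 = 86.867 ms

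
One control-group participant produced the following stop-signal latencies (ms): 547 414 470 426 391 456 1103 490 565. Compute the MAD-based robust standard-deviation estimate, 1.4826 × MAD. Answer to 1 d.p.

Sorted: 391, 414, 426, 456, 470, 490, 547, 565, 1103 → median = 470
|x − 470| sorted: 0, 14, 20, 44, 56, 77, 79, 95, 633 → MAD = 56
Robust SD ≈ 1.4826 × 56 = 83.026

83.0 ms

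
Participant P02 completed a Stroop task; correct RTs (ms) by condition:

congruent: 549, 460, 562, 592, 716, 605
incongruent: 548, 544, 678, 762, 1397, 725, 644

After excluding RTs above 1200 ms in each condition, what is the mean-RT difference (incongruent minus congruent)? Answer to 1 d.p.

69.5 ms

incongruent: exclude 1397
M(congruent) = 3484/6 = 580.667
M(incongruent) = 3901/6 = 650.167
Difference = 650.167 − 580.667 = 69.500 ms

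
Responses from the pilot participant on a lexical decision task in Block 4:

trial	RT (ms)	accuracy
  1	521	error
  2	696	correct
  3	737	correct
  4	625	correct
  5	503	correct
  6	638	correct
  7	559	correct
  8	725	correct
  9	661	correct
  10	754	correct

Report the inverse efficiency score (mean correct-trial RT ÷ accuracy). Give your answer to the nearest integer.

Correct trials (n=9): 696, 737, 625, 503, 638, 559, 725, 661, 754
Mean correct RT = 5898/9 = 655.3333 ms
Proportion correct = 9/10
IES = 655.3333 / (9/10) = 728.148 ms

728 ms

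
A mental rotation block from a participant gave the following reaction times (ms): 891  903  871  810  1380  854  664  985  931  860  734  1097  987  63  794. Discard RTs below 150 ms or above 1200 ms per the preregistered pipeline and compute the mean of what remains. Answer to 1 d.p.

875.5 ms

Excluded: 63, 1380
Retained (n=13): Σ = 11381
Mean = 11381/13 = 875.4615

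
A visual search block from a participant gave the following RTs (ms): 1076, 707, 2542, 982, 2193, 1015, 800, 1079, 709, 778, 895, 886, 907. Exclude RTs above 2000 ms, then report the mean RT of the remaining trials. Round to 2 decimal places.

Excluded: 2193, 2542
Retained (n=11): Σ = 9834
Mean = 9834/11 = 894.0000

894.00 ms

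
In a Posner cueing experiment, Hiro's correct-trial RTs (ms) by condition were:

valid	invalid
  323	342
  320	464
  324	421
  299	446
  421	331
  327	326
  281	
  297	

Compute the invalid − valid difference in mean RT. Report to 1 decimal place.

64.3 ms

M(valid) = 2592/8 = 324.000
M(invalid) = 2330/6 = 388.333
Difference = 388.333 − 324.000 = 64.333 ms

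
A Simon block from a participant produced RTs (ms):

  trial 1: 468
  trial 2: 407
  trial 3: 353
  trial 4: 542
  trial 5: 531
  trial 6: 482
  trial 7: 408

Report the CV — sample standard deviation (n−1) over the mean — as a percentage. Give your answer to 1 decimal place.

n = 7, Σ = 3191, M = 455.8571
Σ(x−M)² = 29154.857; s = √(29154.857/6) = 69.7076
CV = 69.7076 / 455.8571 = 0.15292 = 15.292%

15.3%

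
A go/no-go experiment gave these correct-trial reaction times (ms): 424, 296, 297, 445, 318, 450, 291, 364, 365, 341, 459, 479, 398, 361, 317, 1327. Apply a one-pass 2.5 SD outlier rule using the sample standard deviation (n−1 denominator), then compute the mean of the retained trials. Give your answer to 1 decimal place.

n = 16, ΣRT = 6932, M = 433.250
Σ(x−M)² = 910909.00; s = √(910909.00/15) = 246.429
Cutoffs: 433.250 ± 2.5·246.429 → [-182.8, 1049.3]
Outside: 1327 → excluded.
Retained (n=15): Σ = 5605, mean = 5605/15 = 373.667

373.7 ms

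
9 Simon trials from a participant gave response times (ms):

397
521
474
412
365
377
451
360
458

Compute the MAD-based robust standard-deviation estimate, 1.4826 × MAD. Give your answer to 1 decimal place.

68.2 ms

Sorted: 360, 365, 377, 397, 412, 451, 458, 474, 521 → median = 412
|x − 412| sorted: 0, 15, 35, 39, 46, 47, 52, 62, 109 → MAD = 46
Robust SD ≈ 1.4826 × 46 = 68.200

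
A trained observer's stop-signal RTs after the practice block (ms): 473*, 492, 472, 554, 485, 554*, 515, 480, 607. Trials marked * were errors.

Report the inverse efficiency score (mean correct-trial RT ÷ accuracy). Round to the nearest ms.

662 ms

Correct trials (n=7): 492, 472, 554, 485, 515, 480, 607
Mean correct RT = 3605/7 = 515.0000 ms
Proportion correct = 7/9
IES = 515.0000 / (7/9) = 662.143 ms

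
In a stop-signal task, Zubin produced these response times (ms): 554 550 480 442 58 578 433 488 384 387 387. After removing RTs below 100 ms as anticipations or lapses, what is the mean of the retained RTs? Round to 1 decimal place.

Excluded: 58
Retained (n=10): Σ = 4683
Mean = 4683/10 = 468.3000

468.3 ms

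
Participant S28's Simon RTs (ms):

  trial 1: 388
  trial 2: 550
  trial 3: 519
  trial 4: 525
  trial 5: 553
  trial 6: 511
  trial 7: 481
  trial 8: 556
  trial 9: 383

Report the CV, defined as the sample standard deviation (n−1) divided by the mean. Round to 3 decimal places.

0.135

n = 9, Σ = 4466, M = 496.2222
Σ(x−M)² = 36017.556; s = √(36017.556/8) = 67.0984
CV = 67.0984 / 496.2222 = 0.13522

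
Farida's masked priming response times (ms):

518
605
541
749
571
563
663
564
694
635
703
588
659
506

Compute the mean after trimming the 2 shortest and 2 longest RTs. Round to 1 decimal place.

608.3 ms

Sorted: 506, 518, 541, 563, 564, 571, 588, 605, 635, 659, 663, 694, 703, 749
Drop lowest 2 (506, 518) and highest 2 (703, 749)
Remaining (n=10): Σ = 6083, mean = 6083/10 = 608.300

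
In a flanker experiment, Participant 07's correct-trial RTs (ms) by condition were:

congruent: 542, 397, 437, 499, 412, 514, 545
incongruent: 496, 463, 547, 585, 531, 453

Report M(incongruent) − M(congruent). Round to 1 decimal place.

M(congruent) = 3346/7 = 478.000
M(incongruent) = 3075/6 = 512.500
Difference = 512.500 − 478.000 = 34.500 ms

34.5 ms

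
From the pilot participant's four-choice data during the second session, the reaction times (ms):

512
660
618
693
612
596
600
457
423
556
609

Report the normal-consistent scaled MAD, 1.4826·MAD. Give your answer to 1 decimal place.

Sorted: 423, 457, 512, 556, 596, 600, 609, 612, 618, 660, 693 → median = 600
|x − 600| sorted: 0, 4, 9, 12, 18, 44, 60, 88, 93, 143, 177 → MAD = 44
Robust SD ≈ 1.4826 × 44 = 65.234

65.2 ms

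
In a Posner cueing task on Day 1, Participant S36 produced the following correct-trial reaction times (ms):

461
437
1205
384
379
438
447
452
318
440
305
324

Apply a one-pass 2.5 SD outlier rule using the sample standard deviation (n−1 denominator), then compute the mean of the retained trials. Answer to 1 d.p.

n = 12, ΣRT = 5590, M = 465.833
Σ(x−M)² = 631285.67; s = √(631285.67/11) = 239.561
Cutoffs: 465.833 ± 2.5·239.561 → [-133.1, 1064.7]
Outside: 1205 → excluded.
Retained (n=11): Σ = 4385, mean = 4385/11 = 398.636

398.6 ms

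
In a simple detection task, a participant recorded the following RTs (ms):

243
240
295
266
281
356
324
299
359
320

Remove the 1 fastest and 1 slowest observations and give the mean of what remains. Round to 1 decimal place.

298.0 ms

Sorted: 240, 243, 266, 281, 295, 299, 320, 324, 356, 359
Drop lowest 1 (240) and highest 1 (359)
Remaining (n=8): Σ = 2384, mean = 2384/8 = 298.000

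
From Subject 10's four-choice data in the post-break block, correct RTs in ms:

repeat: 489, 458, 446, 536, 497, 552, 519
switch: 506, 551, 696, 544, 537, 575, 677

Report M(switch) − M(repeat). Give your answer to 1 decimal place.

M(repeat) = 3497/7 = 499.571
M(switch) = 4086/7 = 583.714
Difference = 583.714 − 499.571 = 84.143 ms

84.1 ms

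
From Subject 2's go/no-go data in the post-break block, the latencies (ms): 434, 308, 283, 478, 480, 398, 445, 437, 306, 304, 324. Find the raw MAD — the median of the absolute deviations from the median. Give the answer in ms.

80 ms

Sorted: 283, 304, 306, 308, 324, 398, 434, 437, 445, 478, 480 → median = 398
|x − 398|: 36, 90, 115, 80, 82, 0, 47, 39, 92, 94, 74
Sorted deviations: 0, 36, 39, 47, 74, 80, 82, 90, 92, 94, 115 → MAD = 80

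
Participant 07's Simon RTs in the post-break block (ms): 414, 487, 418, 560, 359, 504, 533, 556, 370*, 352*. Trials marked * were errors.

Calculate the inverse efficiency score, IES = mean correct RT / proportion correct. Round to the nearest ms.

599 ms

Correct trials (n=8): 414, 487, 418, 560, 359, 504, 533, 556
Mean correct RT = 3831/8 = 478.8750 ms
Proportion correct = 8/10
IES = 478.8750 / (8/10) = 598.594 ms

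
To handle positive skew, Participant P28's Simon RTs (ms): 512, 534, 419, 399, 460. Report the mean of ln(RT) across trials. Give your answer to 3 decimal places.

6.135

ln(RT): 6.2383, 6.2804, 6.0379, 5.9890, 6.1312
Σ ln(RT) = 30.6768
Mean = 30.6768/5 = 6.13536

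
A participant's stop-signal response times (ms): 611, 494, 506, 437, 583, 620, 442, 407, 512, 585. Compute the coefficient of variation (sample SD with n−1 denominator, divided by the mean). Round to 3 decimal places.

n = 10, Σ = 5197, M = 519.7000
Σ(x−M)² = 53152.100; s = √(53152.100/9) = 76.8491
CV = 76.8491 / 519.7000 = 0.14787

0.148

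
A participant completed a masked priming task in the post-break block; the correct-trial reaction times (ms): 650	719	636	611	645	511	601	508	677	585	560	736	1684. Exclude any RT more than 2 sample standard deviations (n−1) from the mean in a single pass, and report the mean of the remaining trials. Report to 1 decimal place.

619.9 ms

n = 13, ΣRT = 9123, M = 701.769
Σ(x−M)² = 1103154.31; s = √(1103154.31/12) = 303.199
Cutoffs: 701.769 ± 2·303.199 → [95.4, 1308.2]
Outside: 1684 → excluded.
Retained (n=12): Σ = 7439, mean = 7439/12 = 619.917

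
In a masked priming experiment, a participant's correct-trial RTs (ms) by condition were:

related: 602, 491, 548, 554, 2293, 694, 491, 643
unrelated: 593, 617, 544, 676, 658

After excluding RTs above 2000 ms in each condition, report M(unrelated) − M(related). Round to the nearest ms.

related: exclude 2293
M(related) = 4023/7 = 574.714
M(unrelated) = 3088/5 = 617.600
Difference = 617.600 − 574.714 = 42.886 ms

43 ms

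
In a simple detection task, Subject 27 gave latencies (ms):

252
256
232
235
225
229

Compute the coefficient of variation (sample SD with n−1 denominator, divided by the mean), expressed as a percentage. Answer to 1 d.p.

5.4%

n = 6, Σ = 1429, M = 238.1667
Σ(x−M)² = 814.833; s = √(814.833/5) = 12.7658
CV = 12.7658 / 238.1667 = 0.05360 = 5.360%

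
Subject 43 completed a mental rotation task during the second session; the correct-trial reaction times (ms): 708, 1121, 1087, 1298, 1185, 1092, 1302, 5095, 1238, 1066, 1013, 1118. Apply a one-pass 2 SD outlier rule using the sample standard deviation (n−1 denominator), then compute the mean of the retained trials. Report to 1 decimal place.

1111.6 ms

n = 12, ΣRT = 17323, M = 1443.583
Σ(x−M)² = 14813094.92; s = √(14813094.92/11) = 1160.450
Cutoffs: 1443.583 ± 2·1160.450 → [-877.3, 3764.5]
Outside: 5095 → excluded.
Retained (n=11): Σ = 12228, mean = 12228/11 = 1111.636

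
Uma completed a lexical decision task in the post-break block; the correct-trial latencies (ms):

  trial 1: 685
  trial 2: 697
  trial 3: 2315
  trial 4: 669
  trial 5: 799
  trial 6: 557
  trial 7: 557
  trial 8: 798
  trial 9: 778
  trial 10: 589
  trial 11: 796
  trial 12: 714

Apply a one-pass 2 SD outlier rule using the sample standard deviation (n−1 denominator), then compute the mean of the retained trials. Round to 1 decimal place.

694.5 ms

n = 12, ΣRT = 9954, M = 829.500
Σ(x−M)² = 2496297.00; s = √(2496297.00/11) = 476.378
Cutoffs: 829.500 ± 2·476.378 → [-123.3, 1782.3]
Outside: 2315 → excluded.
Retained (n=11): Σ = 7639, mean = 7639/11 = 694.455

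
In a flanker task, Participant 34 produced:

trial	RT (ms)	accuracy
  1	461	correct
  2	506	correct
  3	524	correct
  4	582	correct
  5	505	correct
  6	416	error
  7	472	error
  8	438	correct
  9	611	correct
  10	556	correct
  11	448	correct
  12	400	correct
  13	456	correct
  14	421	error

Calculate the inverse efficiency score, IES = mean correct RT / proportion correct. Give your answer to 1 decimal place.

634.9 ms

Correct trials (n=11): 461, 506, 524, 582, 505, 438, 611, 556, 448, 400, 456
Mean correct RT = 5487/11 = 498.8182 ms
Proportion correct = 11/14
IES = 498.8182 / (11/14) = 634.860 ms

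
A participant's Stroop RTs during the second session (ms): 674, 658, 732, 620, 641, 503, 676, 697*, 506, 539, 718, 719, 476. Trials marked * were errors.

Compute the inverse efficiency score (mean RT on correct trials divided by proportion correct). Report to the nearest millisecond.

Correct trials (n=12): 674, 658, 732, 620, 641, 503, 676, 506, 539, 718, 719, 476
Mean correct RT = 7462/12 = 621.8333 ms
Proportion correct = 12/13
IES = 621.8333 / (12/13) = 673.653 ms

674 ms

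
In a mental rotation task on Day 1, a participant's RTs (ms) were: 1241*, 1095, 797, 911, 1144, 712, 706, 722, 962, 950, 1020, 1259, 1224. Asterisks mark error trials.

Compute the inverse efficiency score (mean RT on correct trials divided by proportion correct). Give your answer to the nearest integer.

1038 ms

Correct trials (n=12): 1095, 797, 911, 1144, 712, 706, 722, 962, 950, 1020, 1259, 1224
Mean correct RT = 11502/12 = 958.5000 ms
Proportion correct = 12/13
IES = 958.5000 / (12/13) = 1038.375 ms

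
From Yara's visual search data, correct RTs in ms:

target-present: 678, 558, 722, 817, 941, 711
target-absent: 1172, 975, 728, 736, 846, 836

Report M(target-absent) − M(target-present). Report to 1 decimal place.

M(target-present) = 4427/6 = 737.833
M(target-absent) = 5293/6 = 882.167
Difference = 882.167 − 737.833 = 144.333 ms

144.3 ms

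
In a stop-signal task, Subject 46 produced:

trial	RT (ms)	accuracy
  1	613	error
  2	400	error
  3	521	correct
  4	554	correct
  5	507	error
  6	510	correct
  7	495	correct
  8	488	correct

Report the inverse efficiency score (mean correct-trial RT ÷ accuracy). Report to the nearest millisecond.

822 ms

Correct trials (n=5): 521, 554, 510, 495, 488
Mean correct RT = 2568/5 = 513.6000 ms
Proportion correct = 5/8
IES = 513.6000 / (5/8) = 821.760 ms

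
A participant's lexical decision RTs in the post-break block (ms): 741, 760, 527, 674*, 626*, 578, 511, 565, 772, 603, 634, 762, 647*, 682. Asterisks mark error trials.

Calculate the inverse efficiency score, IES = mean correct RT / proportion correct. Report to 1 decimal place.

825.5 ms

Correct trials (n=11): 741, 760, 527, 578, 511, 565, 772, 603, 634, 762, 682
Mean correct RT = 7135/11 = 648.6364 ms
Proportion correct = 11/14
IES = 648.6364 / (11/14) = 825.537 ms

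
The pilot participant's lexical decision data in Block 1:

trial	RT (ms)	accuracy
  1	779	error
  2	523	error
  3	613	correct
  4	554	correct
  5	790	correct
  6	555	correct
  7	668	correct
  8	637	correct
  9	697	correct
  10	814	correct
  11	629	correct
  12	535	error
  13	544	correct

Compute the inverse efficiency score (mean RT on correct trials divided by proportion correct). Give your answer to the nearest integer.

Correct trials (n=10): 613, 554, 790, 555, 668, 637, 697, 814, 629, 544
Mean correct RT = 6501/10 = 650.1000 ms
Proportion correct = 10/13
IES = 650.1000 / (10/13) = 845.130 ms

845 ms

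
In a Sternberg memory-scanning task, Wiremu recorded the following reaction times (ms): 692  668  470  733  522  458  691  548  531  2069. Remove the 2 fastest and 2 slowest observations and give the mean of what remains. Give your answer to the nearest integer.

Sorted: 458, 470, 522, 531, 548, 668, 691, 692, 733, 2069
Drop lowest 2 (458, 470) and highest 2 (733, 2069)
Remaining (n=6): Σ = 3652, mean = 3652/6 = 608.667

609 ms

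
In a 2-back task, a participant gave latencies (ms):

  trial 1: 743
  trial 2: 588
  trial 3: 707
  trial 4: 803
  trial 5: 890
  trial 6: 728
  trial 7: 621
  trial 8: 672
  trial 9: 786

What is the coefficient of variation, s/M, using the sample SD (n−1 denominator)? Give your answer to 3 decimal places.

n = 9, Σ = 6538, M = 726.4444
Σ(x−M)² = 70062.222; s = √(70062.222/8) = 93.5830
CV = 93.5830 / 726.4444 = 0.12882

0.129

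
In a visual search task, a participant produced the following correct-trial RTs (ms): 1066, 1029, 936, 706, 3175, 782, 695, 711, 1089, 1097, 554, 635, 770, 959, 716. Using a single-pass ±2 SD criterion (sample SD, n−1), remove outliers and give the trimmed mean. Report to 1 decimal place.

838.9 ms

n = 15, ΣRT = 14920, M = 994.667
Σ(x−M)² = 5534705.33; s = √(5534705.33/14) = 628.758
Cutoffs: 994.667 ± 2·628.758 → [-262.8, 2252.2]
Outside: 3175 → excluded.
Retained (n=14): Σ = 11745, mean = 11745/14 = 838.929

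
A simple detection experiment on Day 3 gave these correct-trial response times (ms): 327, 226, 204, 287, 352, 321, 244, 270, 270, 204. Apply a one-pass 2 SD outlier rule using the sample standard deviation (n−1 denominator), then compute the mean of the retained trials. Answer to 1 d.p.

270.5 ms

n = 10, ΣRT = 2705, M = 270.500
Σ(x−M)² = 24184.50; s = √(24184.50/9) = 51.838
Cutoffs: 270.500 ± 2·51.838 → [166.8, 374.2]
No RTs fall outside the cutoffs; all 10 retained. Mean = 2705/10 = 270.500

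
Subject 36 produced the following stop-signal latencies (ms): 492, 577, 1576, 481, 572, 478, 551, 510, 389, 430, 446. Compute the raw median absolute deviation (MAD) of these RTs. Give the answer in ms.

59 ms

Sorted: 389, 430, 446, 478, 481, 492, 510, 551, 572, 577, 1576 → median = 492
|x − 492|: 0, 85, 1084, 11, 80, 14, 59, 18, 103, 62, 46
Sorted deviations: 0, 11, 14, 18, 46, 59, 62, 80, 85, 103, 1084 → MAD = 59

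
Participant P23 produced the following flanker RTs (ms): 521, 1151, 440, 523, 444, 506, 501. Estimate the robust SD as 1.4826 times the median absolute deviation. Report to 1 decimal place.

Sorted: 440, 444, 501, 506, 521, 523, 1151 → median = 506
|x − 506| sorted: 0, 5, 15, 17, 62, 66, 645 → MAD = 17
Robust SD ≈ 1.4826 × 17 = 25.204

25.2 ms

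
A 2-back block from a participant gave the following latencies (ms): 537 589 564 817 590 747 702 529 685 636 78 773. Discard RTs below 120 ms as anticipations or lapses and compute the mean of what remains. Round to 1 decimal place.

651.7 ms

Excluded: 78
Retained (n=11): Σ = 7169
Mean = 7169/11 = 651.7273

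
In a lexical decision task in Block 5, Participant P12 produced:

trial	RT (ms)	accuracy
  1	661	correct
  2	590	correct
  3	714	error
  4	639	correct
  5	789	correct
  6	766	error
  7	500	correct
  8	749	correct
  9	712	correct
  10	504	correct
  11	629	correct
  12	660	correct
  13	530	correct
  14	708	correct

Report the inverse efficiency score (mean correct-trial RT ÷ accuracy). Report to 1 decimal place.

Correct trials (n=12): 661, 590, 639, 789, 500, 749, 712, 504, 629, 660, 530, 708
Mean correct RT = 7671/12 = 639.2500 ms
Proportion correct = 12/14
IES = 639.2500 / (12/14) = 745.792 ms

745.8 ms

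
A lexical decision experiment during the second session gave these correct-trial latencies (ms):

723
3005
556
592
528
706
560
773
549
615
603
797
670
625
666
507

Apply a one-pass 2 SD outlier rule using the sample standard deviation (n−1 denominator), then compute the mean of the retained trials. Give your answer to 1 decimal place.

n = 16, ΣRT = 12475, M = 779.688
Σ(x−M)² = 5392675.44; s = √(5392675.44/15) = 599.593
Cutoffs: 779.688 ± 2·599.593 → [-419.5, 1978.9]
Outside: 3005 → excluded.
Retained (n=15): Σ = 9470, mean = 9470/15 = 631.333

631.3 ms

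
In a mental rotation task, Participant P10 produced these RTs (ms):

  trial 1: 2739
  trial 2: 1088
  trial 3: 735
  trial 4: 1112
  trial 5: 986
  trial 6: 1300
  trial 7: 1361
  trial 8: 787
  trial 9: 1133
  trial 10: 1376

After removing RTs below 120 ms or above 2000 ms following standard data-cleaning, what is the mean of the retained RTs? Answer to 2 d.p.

Excluded: 2739
Retained (n=9): Σ = 9878
Mean = 9878/9 = 1097.5556

1097.56 ms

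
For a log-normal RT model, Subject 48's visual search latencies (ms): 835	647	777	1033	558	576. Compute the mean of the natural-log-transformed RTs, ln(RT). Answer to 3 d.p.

ln(RT): 6.7274, 6.4723, 6.6554, 6.9402, 6.3244, 6.3561
Σ ln(RT) = 39.4759
Mean = 39.4759/6 = 6.57932

6.579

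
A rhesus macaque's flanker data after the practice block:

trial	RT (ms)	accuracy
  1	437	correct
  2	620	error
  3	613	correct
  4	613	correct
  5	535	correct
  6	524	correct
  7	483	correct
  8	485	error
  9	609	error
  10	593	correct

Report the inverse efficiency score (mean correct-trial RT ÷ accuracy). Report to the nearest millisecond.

Correct trials (n=7): 437, 613, 613, 535, 524, 483, 593
Mean correct RT = 3798/7 = 542.5714 ms
Proportion correct = 7/10
IES = 542.5714 / (7/10) = 775.102 ms

775 ms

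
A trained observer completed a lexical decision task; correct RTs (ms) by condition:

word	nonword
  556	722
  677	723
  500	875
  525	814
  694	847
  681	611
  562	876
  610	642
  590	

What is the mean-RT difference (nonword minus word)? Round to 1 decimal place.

M(word) = 5395/9 = 599.444
M(nonword) = 6110/8 = 763.750
Difference = 763.750 − 599.444 = 164.306 ms

164.3 ms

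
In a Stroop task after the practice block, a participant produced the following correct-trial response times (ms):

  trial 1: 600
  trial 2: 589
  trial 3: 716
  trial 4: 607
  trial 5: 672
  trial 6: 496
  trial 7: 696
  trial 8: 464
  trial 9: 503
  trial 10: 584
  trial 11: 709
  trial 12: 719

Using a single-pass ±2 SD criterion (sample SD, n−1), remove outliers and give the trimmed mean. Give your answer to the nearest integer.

613 ms

n = 12, ΣRT = 7355, M = 612.917
Σ(x−M)² = 91042.92; s = √(91042.92/11) = 90.976
Cutoffs: 612.917 ± 2·90.976 → [431.0, 794.9]
No RTs fall outside the cutoffs; all 12 retained. Mean = 7355/12 = 612.917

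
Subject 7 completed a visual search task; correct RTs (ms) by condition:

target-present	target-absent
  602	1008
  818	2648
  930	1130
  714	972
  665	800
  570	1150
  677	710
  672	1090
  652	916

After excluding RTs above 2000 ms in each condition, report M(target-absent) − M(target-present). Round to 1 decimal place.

272.0 ms

target-absent: exclude 2648
M(target-present) = 6300/9 = 700.000
M(target-absent) = 7776/8 = 972.000
Difference = 972.000 − 700.000 = 272.000 ms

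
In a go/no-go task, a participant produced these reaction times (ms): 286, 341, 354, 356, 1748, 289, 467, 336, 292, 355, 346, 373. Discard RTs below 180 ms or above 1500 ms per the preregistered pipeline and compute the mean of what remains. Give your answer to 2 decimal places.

Excluded: 1748
Retained (n=11): Σ = 3795
Mean = 3795/11 = 345.0000

345.00 ms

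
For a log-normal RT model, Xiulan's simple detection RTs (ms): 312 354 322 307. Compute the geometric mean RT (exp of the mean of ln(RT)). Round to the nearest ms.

ln(RT): 5.7430, 5.8693, 5.7746, 5.7268
Mean ln(RT) = 23.1137/4 = 5.77842
Geometric mean = exp(5.77842) = 323.25 ms

323 ms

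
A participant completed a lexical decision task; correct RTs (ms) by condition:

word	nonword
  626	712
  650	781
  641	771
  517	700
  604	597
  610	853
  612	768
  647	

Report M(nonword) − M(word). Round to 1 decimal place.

M(word) = 4907/8 = 613.375
M(nonword) = 5182/7 = 740.286
Difference = 740.286 − 613.375 = 126.911 ms

126.9 ms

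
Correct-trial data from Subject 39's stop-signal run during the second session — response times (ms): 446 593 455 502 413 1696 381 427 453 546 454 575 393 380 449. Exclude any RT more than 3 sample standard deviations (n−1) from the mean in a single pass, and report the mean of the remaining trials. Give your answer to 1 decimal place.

461.9 ms

n = 15, ΣRT = 8163, M = 544.200
Σ(x−M)² = 1482280.40; s = √(1482280.40/14) = 325.388
Cutoffs: 544.200 ± 3·325.388 → [-432.0, 1520.4]
Outside: 1696 → excluded.
Retained (n=14): Σ = 6467, mean = 6467/14 = 461.929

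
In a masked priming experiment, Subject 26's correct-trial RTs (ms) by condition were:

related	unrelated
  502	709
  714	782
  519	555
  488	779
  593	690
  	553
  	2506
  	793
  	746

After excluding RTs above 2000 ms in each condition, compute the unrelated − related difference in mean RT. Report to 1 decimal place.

137.7 ms

unrelated: exclude 2506
M(related) = 2816/5 = 563.200
M(unrelated) = 5607/8 = 700.875
Difference = 700.875 − 563.200 = 137.675 ms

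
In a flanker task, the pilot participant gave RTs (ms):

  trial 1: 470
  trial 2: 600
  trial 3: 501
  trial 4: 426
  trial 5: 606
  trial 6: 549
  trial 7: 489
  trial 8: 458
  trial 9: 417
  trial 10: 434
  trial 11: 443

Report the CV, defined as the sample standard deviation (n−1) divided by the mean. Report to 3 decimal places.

n = 11, Σ = 5393, M = 490.2727
Σ(x−M)² = 45352.182; s = √(45352.182/10) = 67.3440
CV = 67.3440 / 490.2727 = 0.13736

0.137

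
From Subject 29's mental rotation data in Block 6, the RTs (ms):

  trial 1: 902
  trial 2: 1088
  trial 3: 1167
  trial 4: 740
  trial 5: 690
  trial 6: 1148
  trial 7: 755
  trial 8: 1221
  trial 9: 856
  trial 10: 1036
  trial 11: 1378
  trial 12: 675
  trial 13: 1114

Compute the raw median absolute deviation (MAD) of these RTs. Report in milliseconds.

180 ms

Sorted: 675, 690, 740, 755, 856, 902, 1036, 1088, 1114, 1148, 1167, 1221, 1378 → median = 1036
|x − 1036|: 134, 52, 131, 296, 346, 112, 281, 185, 180, 0, 342, 361, 78
Sorted deviations: 0, 52, 78, 112, 131, 134, 180, 185, 281, 296, 342, 346, 361 → MAD = 180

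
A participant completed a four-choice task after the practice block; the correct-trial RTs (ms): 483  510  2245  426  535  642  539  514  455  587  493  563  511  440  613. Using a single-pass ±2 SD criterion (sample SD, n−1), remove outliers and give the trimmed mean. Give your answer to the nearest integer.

522 ms

n = 15, ΣRT = 9556, M = 637.067
Σ(x−M)² = 2822288.93; s = √(2822288.93/14) = 448.990
Cutoffs: 637.067 ± 2·448.990 → [-260.9, 1535.0]
Outside: 2245 → excluded.
Retained (n=14): Σ = 7311, mean = 7311/14 = 522.214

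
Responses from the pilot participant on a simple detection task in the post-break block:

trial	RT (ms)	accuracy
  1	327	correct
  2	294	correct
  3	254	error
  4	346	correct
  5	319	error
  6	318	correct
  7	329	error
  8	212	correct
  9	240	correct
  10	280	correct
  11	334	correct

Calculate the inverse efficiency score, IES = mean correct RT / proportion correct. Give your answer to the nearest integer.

Correct trials (n=8): 327, 294, 346, 318, 212, 240, 280, 334
Mean correct RT = 2351/8 = 293.8750 ms
Proportion correct = 8/11
IES = 293.8750 / (8/11) = 404.078 ms

404 ms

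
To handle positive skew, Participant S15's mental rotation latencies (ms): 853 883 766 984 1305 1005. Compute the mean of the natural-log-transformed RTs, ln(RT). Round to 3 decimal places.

ln(RT): 6.7488, 6.7833, 6.6412, 6.8916, 7.1740, 6.9127
Σ ln(RT) = 41.1516
Mean = 41.1516/6 = 6.85860

6.859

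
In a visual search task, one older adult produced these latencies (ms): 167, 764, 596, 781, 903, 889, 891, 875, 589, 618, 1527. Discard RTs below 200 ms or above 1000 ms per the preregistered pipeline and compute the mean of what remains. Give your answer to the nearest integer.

767 ms

Excluded: 167, 1527
Retained (n=9): Σ = 6906
Mean = 6906/9 = 767.3333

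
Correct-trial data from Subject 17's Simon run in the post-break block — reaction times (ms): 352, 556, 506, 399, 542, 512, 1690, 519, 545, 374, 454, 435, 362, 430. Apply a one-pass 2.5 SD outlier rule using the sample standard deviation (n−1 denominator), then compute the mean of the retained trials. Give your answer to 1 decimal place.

460.5 ms

n = 14, ΣRT = 7676, M = 548.286
Σ(x−M)² = 1469190.86; s = √(1469190.86/13) = 336.177
Cutoffs: 548.286 ± 2.5·336.177 → [-292.2, 1388.7]
Outside: 1690 → excluded.
Retained (n=13): Σ = 5986, mean = 5986/13 = 460.462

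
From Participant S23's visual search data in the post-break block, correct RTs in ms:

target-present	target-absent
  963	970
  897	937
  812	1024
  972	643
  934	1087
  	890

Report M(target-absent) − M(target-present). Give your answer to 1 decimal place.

9.6 ms

M(target-present) = 4578/5 = 915.600
M(target-absent) = 5551/6 = 925.167
Difference = 925.167 − 915.600 = 9.567 ms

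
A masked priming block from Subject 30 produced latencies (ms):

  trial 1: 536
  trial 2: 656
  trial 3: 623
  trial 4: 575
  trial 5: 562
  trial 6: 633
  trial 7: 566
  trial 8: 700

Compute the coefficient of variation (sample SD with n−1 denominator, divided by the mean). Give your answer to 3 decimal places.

n = 8, Σ = 4851, M = 606.3750
Σ(x−M)² = 21749.875; s = √(21749.875/7) = 55.7416
CV = 55.7416 / 606.3750 = 0.09193

0.092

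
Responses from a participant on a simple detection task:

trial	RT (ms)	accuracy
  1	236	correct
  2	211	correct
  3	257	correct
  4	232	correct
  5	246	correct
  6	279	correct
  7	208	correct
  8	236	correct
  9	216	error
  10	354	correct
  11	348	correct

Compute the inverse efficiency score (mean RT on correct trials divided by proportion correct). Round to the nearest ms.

Correct trials (n=10): 236, 211, 257, 232, 246, 279, 208, 236, 354, 348
Mean correct RT = 2607/10 = 260.7000 ms
Proportion correct = 10/11
IES = 260.7000 / (10/11) = 286.770 ms

287 ms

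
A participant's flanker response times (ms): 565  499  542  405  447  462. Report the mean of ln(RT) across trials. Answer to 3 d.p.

6.181

ln(RT): 6.3368, 6.2126, 6.2953, 6.0039, 6.1026, 6.1356
Σ ln(RT) = 37.0867
Mean = 37.0867/6 = 6.18112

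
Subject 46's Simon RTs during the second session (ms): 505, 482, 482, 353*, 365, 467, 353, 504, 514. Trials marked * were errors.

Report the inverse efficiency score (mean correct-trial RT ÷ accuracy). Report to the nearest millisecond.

Correct trials (n=8): 505, 482, 482, 365, 467, 353, 504, 514
Mean correct RT = 3672/8 = 459.0000 ms
Proportion correct = 8/9
IES = 459.0000 / (8/9) = 516.375 ms

516 ms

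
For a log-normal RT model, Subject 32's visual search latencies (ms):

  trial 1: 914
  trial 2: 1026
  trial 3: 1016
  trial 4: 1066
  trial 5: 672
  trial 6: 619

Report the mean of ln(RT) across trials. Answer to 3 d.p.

6.764

ln(RT): 6.8178, 6.9334, 6.9236, 6.9717, 6.5103, 6.4281
Σ ln(RT) = 40.5849
Mean = 40.5849/6 = 6.76415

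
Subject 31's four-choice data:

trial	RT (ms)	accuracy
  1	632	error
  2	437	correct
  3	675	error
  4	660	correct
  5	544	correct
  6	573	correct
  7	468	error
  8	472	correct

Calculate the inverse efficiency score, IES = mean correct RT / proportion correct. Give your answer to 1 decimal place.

859.5 ms

Correct trials (n=5): 437, 660, 544, 573, 472
Mean correct RT = 2686/5 = 537.2000 ms
Proportion correct = 5/8
IES = 537.2000 / (5/8) = 859.520 ms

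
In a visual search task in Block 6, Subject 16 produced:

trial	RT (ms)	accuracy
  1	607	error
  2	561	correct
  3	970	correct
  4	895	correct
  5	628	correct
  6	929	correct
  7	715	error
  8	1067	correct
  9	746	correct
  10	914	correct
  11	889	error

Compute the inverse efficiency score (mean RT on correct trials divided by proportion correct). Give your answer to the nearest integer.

1153 ms

Correct trials (n=8): 561, 970, 895, 628, 929, 1067, 746, 914
Mean correct RT = 6710/8 = 838.7500 ms
Proportion correct = 8/11
IES = 838.7500 / (8/11) = 1153.281 ms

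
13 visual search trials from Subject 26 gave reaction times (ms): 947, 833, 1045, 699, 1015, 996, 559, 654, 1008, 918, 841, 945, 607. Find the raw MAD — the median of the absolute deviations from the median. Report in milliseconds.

90 ms

Sorted: 559, 607, 654, 699, 833, 841, 918, 945, 947, 996, 1008, 1015, 1045 → median = 918
|x − 918|: 29, 85, 127, 219, 97, 78, 359, 264, 90, 0, 77, 27, 311
Sorted deviations: 0, 27, 29, 77, 78, 85, 90, 97, 127, 219, 264, 311, 359 → MAD = 90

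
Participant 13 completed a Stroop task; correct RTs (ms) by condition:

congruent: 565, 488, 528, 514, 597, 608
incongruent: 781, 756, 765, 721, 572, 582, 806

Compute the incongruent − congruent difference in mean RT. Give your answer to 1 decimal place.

161.9 ms

M(congruent) = 3300/6 = 550.000
M(incongruent) = 4983/7 = 711.857
Difference = 711.857 − 550.000 = 161.857 ms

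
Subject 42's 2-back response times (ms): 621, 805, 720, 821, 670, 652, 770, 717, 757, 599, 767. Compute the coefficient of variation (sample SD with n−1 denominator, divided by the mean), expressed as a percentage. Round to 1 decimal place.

10.3%

n = 11, Σ = 7899, M = 718.0909
Σ(x−M)² = 55038.909; s = √(55038.909/10) = 74.1882
CV = 74.1882 / 718.0909 = 0.10331 = 10.331%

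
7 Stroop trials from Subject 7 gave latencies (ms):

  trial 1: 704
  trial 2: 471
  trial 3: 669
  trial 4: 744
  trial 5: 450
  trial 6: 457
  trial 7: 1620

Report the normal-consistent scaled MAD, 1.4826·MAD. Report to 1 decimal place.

Sorted: 450, 457, 471, 669, 704, 744, 1620 → median = 669
|x − 669| sorted: 0, 35, 75, 198, 212, 219, 951 → MAD = 198
Robust SD ≈ 1.4826 × 198 = 293.555

293.6 ms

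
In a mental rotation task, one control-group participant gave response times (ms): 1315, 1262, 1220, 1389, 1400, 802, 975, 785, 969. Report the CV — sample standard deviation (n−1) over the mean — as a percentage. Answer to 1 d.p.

n = 9, Σ = 10117, M = 1124.1111
Σ(x−M)² = 475972.889; s = √(475972.889/8) = 243.9193
CV = 243.9193 / 1124.1111 = 0.21699 = 21.699%

21.7%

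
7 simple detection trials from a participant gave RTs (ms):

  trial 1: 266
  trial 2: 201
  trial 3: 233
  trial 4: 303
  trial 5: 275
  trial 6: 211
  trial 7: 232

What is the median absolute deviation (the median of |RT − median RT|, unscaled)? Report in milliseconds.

Sorted: 201, 211, 232, 233, 266, 275, 303 → median = 233
|x − 233|: 33, 32, 0, 70, 42, 22, 1
Sorted deviations: 0, 1, 22, 32, 33, 42, 70 → MAD = 32

32 ms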